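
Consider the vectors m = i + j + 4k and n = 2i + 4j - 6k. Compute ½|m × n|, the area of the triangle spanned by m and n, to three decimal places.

13.077

i: 1·(-6) - 4·4 = -6 - 16 = -22
j: 4·2 - 1·(-6) = 8 - (-6) = 14
k: 1·4 - 1·2 = 4 - 2 = 2
m × n = (-22, 14, 2)
|m × n| = √((-22)² + 14² + 2²) = √684 ≈ 26.1534
area = ½ · 26.1534 ≈ 13.077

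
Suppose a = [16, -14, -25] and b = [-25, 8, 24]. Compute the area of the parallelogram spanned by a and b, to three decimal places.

i: (-14)·24 - (-25)·8 = -336 - (-200) = -136
j: (-25)·(-25) - 16·24 = 625 - 384 = 241
k: 16·8 - (-14)·(-25) = 128 - 350 = -222
a × b = (-136, 241, -222)
|a × b| = √((-136)² + 241² + (-222)²) = √125861 ≈ 354.7689

354.769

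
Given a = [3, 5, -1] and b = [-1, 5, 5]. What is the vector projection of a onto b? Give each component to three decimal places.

a · b = 3·(-1) + 5·5 + (-1)·5 = -3 + 25 - 5 = 17
|b|² = 1 + 25 + 25 = 51
proj_b a = (17/51) · (-1, 5, 5) ≈ (-0.333, 1.667, 1.667)

(-0.333, 1.667, 1.667)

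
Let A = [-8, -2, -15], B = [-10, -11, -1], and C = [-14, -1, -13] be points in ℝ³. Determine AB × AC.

(-32, -80, -56)

AB = (-2, -9, 14)
AC = (-6, 1, 2)
i: (-9)·2 - 14·1 = -18 - 14 = -32
j: 14·(-6) - (-2)·2 = -84 - (-4) = -80
k: (-2)·1 - (-9)·(-6) = -2 - 54 = -56
AB × AC = (-32, -80, -56)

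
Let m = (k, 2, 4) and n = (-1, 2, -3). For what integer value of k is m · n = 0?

-8

m · n = k·(-1) + 2·2 + 4·(-3) = -8 - 1k
Set equal to 0: -1k = 8, so k = -8.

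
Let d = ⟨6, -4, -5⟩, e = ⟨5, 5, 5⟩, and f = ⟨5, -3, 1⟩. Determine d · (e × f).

240

e × f:
i: 5·1 - 5·(-3) = 5 - (-15) = 20
j: 5·5 - 5·1 = 25 - 5 = 20
k: 5·(-3) - 5·5 = -15 - 25 = -40
e × f = (20, 20, -40)
d · (e × f) = 6·20 + (-4)·20 + (-5)·(-40) = 120 - 80 + 200 = 240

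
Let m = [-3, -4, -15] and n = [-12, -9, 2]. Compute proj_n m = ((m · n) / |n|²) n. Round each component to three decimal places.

m · n = (-3)·(-12) + (-4)·(-9) + (-15)·2 = 36 + 36 - 30 = 42
|n|² = 144 + 81 + 4 = 229
proj_n m = (42/229) · (-12, -9, 2) ≈ (-2.201, -1.651, 0.367)

(-2.201, -1.651, 0.367)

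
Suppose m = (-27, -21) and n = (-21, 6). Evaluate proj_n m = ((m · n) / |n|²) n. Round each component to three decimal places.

(-19.415, 5.547)

m · n = (-27)·(-21) + (-21)·6 = 567 - 126 = 441
|n|² = 441 + 36 = 477
proj_n m = (441/477) · (-21, 6) ≈ (-19.415, 5.547)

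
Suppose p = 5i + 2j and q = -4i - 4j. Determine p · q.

p · q = 5·(-4) + 2·(-4) = -20 - 8 = -28

-28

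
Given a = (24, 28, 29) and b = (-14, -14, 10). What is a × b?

i: 28·10 - 29·(-14) = 280 - (-406) = 686
j: 29·(-14) - 24·10 = -406 - 240 = -646
k: 24·(-14) - 28·(-14) = -336 - (-392) = 56
a × b = (686, -646, 56)

(686, -646, 56)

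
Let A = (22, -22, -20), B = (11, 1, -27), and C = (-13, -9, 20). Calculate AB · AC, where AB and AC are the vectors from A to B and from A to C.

404

AB = B − A = (-11, 23, -7)
AC = C − A = (-35, 13, 40)
AB · AC = (-11)·(-35) + 23·13 + (-7)·40 = 385 + 299 - 280 = 404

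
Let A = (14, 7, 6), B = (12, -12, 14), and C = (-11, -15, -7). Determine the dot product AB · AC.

AB = B − A = (-2, -19, 8)
AC = C − A = (-25, -22, -13)
AB · AC = (-2)·(-25) + (-19)·(-22) + 8·(-13) = 50 + 418 - 104 = 364

364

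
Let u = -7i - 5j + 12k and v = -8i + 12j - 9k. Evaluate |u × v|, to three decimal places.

224.629

i: (-5)·(-9) - 12·12 = 45 - 144 = -99
j: 12·(-8) - (-7)·(-9) = -96 - 63 = -159
k: (-7)·12 - (-5)·(-8) = -84 - 40 = -124
u × v = (-99, -159, -124)
|u × v| = √((-99)² + (-159)² + (-124)²) = √50458 ≈ 224.6286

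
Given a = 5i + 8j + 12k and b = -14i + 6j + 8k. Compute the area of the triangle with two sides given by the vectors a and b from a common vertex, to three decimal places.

i: 8·8 - 12·6 = 64 - 72 = -8
j: 12·(-14) - 5·8 = -168 - 40 = -208
k: 5·6 - 8·(-14) = 30 - (-112) = 142
a × b = (-8, -208, 142)
|a × b| = √((-8)² + (-208)² + 142²) = √63492 ≈ 251.9762
area = ½ · 251.9762 ≈ 125.988

125.988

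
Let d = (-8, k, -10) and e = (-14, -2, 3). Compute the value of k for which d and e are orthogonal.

d · e = (-8)·(-14) + k·(-2) + (-10)·3 = 82 - 2k
Set equal to 0: -2k = -82, so k = 41.

41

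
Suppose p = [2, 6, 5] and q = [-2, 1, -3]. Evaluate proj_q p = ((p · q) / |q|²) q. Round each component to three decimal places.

p · q = 2·(-2) + 6·1 + 5·(-3) = -4 + 6 - 15 = -13
|q|² = 4 + 1 + 9 = 14
proj_q p = (-13/14) · (-2, 1, -3) ≈ (1.857, -0.929, 2.786)

(1.857, -0.929, 2.786)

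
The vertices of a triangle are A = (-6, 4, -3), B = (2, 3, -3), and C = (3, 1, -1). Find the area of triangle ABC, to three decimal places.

11.011

AB = (8, -1, 0),  AC = (9, -3, 2)
i: (-1)·2 - 0·(-3) = -2 - 0 = -2
j: 0·9 - 8·2 = 0 - 16 = -16
k: 8·(-3) - (-1)·9 = -24 - (-9) = -15
AB × AC = (-2, -16, -15)
|AB × AC| = √485 ≈ 22.0227
area = ½ · 22.0227 ≈ 11.011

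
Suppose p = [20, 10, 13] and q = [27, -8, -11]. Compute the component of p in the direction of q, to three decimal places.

10.485

p · q = 20·27 + 10·(-8) + 13·(-11) = 540 - 80 - 143 = 317
|q| = √(729 + 64 + 121) = √914 ≈ 30.2324
comp_q p = 317 / √914 ≈ 10.485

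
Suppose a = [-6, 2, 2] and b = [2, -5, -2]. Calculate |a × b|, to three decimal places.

27.857

i: 2·(-2) - 2·(-5) = -4 - (-10) = 6
j: 2·2 - (-6)·(-2) = 4 - 12 = -8
k: (-6)·(-5) - 2·2 = 30 - 4 = 26
a × b = (6, -8, 26)
|a × b| = √(6² + (-8)² + 26²) = √776 ≈ 27.8568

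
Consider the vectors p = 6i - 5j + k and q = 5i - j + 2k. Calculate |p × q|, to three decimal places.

22.159

i: (-5)·2 - 1·(-1) = -10 - (-1) = -9
j: 1·5 - 6·2 = 5 - 12 = -7
k: 6·(-1) - (-5)·5 = -6 - (-25) = 19
p × q = (-9, -7, 19)
|p × q| = √((-9)² + (-7)² + 19²) = √491 ≈ 22.1585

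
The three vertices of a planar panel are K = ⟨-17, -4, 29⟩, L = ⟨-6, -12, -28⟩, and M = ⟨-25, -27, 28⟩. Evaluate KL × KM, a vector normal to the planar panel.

KL = (11, -8, -57)
KM = (-8, -23, -1)
i: (-8)·(-1) - (-57)·(-23) = 8 - 1311 = -1303
j: (-57)·(-8) - 11·(-1) = 456 - (-11) = 467
k: 11·(-23) - (-8)·(-8) = -253 - 64 = -317
KL × KM = (-1303, 467, -317)

(-1303, 467, -317)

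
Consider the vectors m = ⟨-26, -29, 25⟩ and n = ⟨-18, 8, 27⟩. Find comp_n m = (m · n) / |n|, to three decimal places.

m · n = (-26)·(-18) + (-29)·8 + 25·27 = 468 - 232 + 675 = 911
|n| = √(324 + 64 + 729) = √1117 ≈ 33.4215
comp_n m = 911 / √1117 ≈ 27.258

27.258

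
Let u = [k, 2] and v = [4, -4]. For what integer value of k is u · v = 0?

u · v = k·4 + 2·(-4) = -8 + 4k
Set equal to 0: 4k = 8, so k = 2.

2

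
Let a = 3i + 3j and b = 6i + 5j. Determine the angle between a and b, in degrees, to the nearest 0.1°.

5.2

a · b = 3·6 + 3·5 = 18 + 15 = 33
|a|² = 9 + 9 = 18,  |a| = √18 ≈ 4.242641
|b|² = 36 + 25 = 61,  |b| = √61 ≈ 7.810250
cos θ = 33 / (4.242641 · 7.810250) ≈ 0.99589
θ = arccos(0.99589) ≈ 5.2°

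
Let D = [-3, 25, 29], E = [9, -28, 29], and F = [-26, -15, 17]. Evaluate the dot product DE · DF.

1844

DE = E − D = (12, -53, 0)
DF = F − D = (-23, -40, -12)
DE · DF = 12·(-23) + (-53)·(-40) + 0·(-12) = -276 + 2120 + 0 = 1844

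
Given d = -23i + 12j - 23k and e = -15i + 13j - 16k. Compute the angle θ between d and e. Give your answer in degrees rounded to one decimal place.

d · e = (-23)·(-15) + 12·13 + (-23)·(-16) = 345 + 156 + 368 = 869
|d|² = 529 + 144 + 529 = 1202,  |d| = √1202 ≈ 34.669872
|e|² = 225 + 169 + 256 = 650,  |e| = √650 ≈ 25.495098
cos θ = 869 / (34.669872 · 25.495098) ≈ 0.98313
θ = arccos(0.98313) ≈ 10.5°

10.5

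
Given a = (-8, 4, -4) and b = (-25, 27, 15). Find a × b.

(168, 220, -116)

i: 4·15 - (-4)·27 = 60 - (-108) = 168
j: (-4)·(-25) - (-8)·15 = 100 - (-120) = 220
k: (-8)·27 - 4·(-25) = -216 - (-100) = -116
a × b = (168, 220, -116)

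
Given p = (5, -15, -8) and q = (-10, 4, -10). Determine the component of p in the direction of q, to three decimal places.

p · q = 5·(-10) + (-15)·4 + (-8)·(-10) = -50 - 60 + 80 = -30
|q| = √(100 + 16 + 100) = √216 ≈ 14.6969
comp_q p = -30 / √216 ≈ -2.041

-2.041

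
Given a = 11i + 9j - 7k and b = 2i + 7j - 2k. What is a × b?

(31, 8, 59)

i: 9·(-2) - (-7)·7 = -18 - (-49) = 31
j: (-7)·2 - 11·(-2) = -14 - (-22) = 8
k: 11·7 - 9·2 = 77 - 18 = 59
a × b = (31, 8, 59)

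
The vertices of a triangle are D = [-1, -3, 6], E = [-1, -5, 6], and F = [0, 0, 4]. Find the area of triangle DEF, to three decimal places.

2.236

DE = (0, -2, 0),  DF = (1, 3, -2)
i: (-2)·(-2) - 0·3 = 4 - 0 = 4
j: 0·1 - 0·(-2) = 0 - 0 = 0
k: 0·3 - (-2)·1 = 0 - (-2) = 2
DE × DF = (4, 0, 2)
|DE × DF| = √20 ≈ 4.4721
area = ½ · 4.4721 ≈ 2.236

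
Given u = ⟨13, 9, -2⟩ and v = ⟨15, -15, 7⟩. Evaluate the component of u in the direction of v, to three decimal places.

2.059

u · v = 13·15 + 9·(-15) + (-2)·7 = 195 - 135 - 14 = 46
|v| = √(225 + 225 + 49) = √499 ≈ 22.3383
comp_v u = 46 / √499 ≈ 2.059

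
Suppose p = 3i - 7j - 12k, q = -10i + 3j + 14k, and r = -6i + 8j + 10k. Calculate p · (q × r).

q × r:
i: 3·10 - 14·8 = 30 - 112 = -82
j: 14·(-6) - (-10)·10 = -84 - (-100) = 16
k: (-10)·8 - 3·(-6) = -80 - (-18) = -62
q × r = (-82, 16, -62)
p · (q × r) = 3·(-82) + (-7)·16 + (-12)·(-62) = -246 - 112 + 744 = 386

386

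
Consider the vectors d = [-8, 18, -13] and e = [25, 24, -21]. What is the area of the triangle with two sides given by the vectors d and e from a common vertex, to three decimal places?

406.069

i: 18·(-21) - (-13)·24 = -378 - (-312) = -66
j: (-13)·25 - (-8)·(-21) = -325 - 168 = -493
k: (-8)·24 - 18·25 = -192 - 450 = -642
d × e = (-66, -493, -642)
|d × e| = √((-66)² + (-493)² + (-642)²) = √659569 ≈ 812.1385
area = ½ · 812.1385 ≈ 406.069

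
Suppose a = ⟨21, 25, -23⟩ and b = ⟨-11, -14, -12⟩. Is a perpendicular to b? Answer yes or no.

a · b = 21·(-11) + 25·(-14) + (-23)·(-12) = -231 - 350 + 276 = -305
Nonzero, so the vectors are not orthogonal.

no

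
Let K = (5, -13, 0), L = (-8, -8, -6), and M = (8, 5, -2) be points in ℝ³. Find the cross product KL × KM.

(98, -44, -249)

KL = (-13, 5, -6)
KM = (3, 18, -2)
i: 5·(-2) - (-6)·18 = -10 - (-108) = 98
j: (-6)·3 - (-13)·(-2) = -18 - 26 = -44
k: (-13)·18 - 5·3 = -234 - 15 = -249
KL × KM = (98, -44, -249)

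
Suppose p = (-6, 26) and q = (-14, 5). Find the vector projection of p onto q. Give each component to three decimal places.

p · q = (-6)·(-14) + 26·5 = 84 + 130 = 214
|q|² = 196 + 25 = 221
proj_q p = (214/221) · (-14, 5) ≈ (-13.557, 4.842)

(-13.557, 4.842)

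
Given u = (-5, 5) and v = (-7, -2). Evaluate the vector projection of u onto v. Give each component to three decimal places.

u · v = (-5)·(-7) + 5·(-2) = 35 - 10 = 25
|v|² = 49 + 4 = 53
proj_v u = (25/53) · (-7, -2) ≈ (-3.302, -0.943)

(-3.302, -0.943)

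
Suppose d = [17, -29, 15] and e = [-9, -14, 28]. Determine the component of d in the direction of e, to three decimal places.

d · e = 17·(-9) + (-29)·(-14) + 15·28 = -153 + 406 + 420 = 673
|e| = √(81 + 196 + 784) = √1061 ≈ 32.5730
comp_e d = 673 / √1061 ≈ 20.661

20.661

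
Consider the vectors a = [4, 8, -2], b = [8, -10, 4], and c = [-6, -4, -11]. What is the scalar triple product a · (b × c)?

b × c:
i: (-10)·(-11) - 4·(-4) = 110 - (-16) = 126
j: 4·(-6) - 8·(-11) = -24 - (-88) = 64
k: 8·(-4) - (-10)·(-6) = -32 - 60 = -92
b × c = (126, 64, -92)
a · (b × c) = 4·126 + 8·64 + (-2)·(-92) = 504 + 512 + 184 = 1200

1200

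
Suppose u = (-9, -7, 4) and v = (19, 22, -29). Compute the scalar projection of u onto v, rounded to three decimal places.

u · v = (-9)·19 + (-7)·22 + 4·(-29) = -171 - 154 - 116 = -441
|v| = √(361 + 484 + 841) = √1686 ≈ 41.0609
comp_v u = -441 / √1686 ≈ -10.740

-10.740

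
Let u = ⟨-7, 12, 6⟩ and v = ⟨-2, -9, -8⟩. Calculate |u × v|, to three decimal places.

118.140

i: 12·(-8) - 6·(-9) = -96 - (-54) = -42
j: 6·(-2) - (-7)·(-8) = -12 - 56 = -68
k: (-7)·(-9) - 12·(-2) = 63 - (-24) = 87
u × v = (-42, -68, 87)
|u × v| = √((-42)² + (-68)² + 87²) = √13957 ≈ 118.1397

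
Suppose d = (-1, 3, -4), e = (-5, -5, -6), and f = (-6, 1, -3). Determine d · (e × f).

e × f:
i: (-5)·(-3) - (-6)·1 = 15 - (-6) = 21
j: (-6)·(-6) - (-5)·(-3) = 36 - 15 = 21
k: (-5)·1 - (-5)·(-6) = -5 - 30 = -35
e × f = (21, 21, -35)
d · (e × f) = (-1)·21 + 3·21 + (-4)·(-35) = -21 + 63 + 140 = 182

182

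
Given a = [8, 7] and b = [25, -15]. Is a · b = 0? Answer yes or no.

a · b = 8·25 + 7·(-15) = 200 - 105 = 95
Nonzero, so the vectors are not orthogonal.

no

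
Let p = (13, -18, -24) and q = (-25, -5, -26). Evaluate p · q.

p · q = 13·(-25) + (-18)·(-5) + (-24)·(-26) = -325 + 90 + 624 = 389

389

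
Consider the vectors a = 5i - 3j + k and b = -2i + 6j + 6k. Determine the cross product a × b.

i: (-3)·6 - 1·6 = -18 - 6 = -24
j: 1·(-2) - 5·6 = -2 - 30 = -32
k: 5·6 - (-3)·(-2) = 30 - 6 = 24
a × b = (-24, -32, 24)

(-24, -32, 24)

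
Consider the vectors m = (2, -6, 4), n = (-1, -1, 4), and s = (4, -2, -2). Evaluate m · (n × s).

n × s:
i: (-1)·(-2) - 4·(-2) = 2 - (-8) = 10
j: 4·4 - (-1)·(-2) = 16 - 2 = 14
k: (-1)·(-2) - (-1)·4 = 2 - (-4) = 6
n × s = (10, 14, 6)
m · (n × s) = 2·10 + (-6)·14 + 4·6 = 20 - 84 + 24 = -40

-40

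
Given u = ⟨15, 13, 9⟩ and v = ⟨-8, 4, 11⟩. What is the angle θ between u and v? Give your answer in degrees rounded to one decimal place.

u · v = 15·(-8) + 13·4 + 9·11 = -120 + 52 + 99 = 31
|u|² = 225 + 169 + 81 = 475,  |u| = √475 ≈ 21.794495
|v|² = 64 + 16 + 121 = 201,  |v| = √201 ≈ 14.177447
cos θ = 31 / (21.794495 · 14.177447) ≈ 0.10033
θ = arccos(0.10033) ≈ 84.2°

84.2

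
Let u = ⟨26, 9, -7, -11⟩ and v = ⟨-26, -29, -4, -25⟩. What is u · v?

-634

u · v = 26·(-26) + 9·(-29) + (-7)·(-4) + (-11)·(-25) = -676 - 261 + 28 + 275 = -634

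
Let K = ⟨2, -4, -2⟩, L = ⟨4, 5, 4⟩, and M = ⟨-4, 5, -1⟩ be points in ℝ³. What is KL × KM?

(-45, -38, 72)

KL = (2, 9, 6)
KM = (-6, 9, 1)
i: 9·1 - 6·9 = 9 - 54 = -45
j: 6·(-6) - 2·1 = -36 - 2 = -38
k: 2·9 - 9·(-6) = 18 - (-54) = 72
KL × KM = (-45, -38, 72)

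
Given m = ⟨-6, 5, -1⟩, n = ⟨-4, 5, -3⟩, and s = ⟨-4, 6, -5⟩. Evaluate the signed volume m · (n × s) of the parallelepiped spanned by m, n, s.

6

n × s:
i: 5·(-5) - (-3)·6 = -25 - (-18) = -7
j: (-3)·(-4) - (-4)·(-5) = 12 - 20 = -8
k: (-4)·6 - 5·(-4) = -24 - (-20) = -4
n × s = (-7, -8, -4)
m · (n × s) = (-6)·(-7) + 5·(-8) + (-1)·(-4) = 42 - 40 + 4 = 6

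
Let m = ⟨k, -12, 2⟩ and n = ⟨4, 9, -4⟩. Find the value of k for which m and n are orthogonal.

m · n = k·4 + (-12)·9 + 2·(-4) = -116 + 4k
Set equal to 0: 4k = 116, so k = 29.

29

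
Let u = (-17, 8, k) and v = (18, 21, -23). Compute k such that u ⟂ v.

u · v = (-17)·18 + 8·21 + k·(-23) = -138 - 23k
Set equal to 0: -23k = 138, so k = -6.

-6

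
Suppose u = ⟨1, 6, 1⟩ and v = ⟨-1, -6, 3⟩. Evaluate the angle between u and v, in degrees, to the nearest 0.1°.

144.4

u · v = 1·(-1) + 6·(-6) + 1·3 = -1 - 36 + 3 = -34
|u|² = 1 + 36 + 1 = 38,  |u| = √38 ≈ 6.164414
|v|² = 1 + 36 + 9 = 46,  |v| = √46 ≈ 6.782330
cos θ = -34 / (6.164414 · 6.782330) ≈ -0.81322
θ = arccos(-0.81322) ≈ 144.4°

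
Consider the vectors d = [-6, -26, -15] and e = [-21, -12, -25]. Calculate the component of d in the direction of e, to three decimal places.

23.372

d · e = (-6)·(-21) + (-26)·(-12) + (-15)·(-25) = 126 + 312 + 375 = 813
|e| = √(441 + 144 + 625) = √1210 ≈ 34.7851
comp_e d = 813 / √1210 ≈ 23.372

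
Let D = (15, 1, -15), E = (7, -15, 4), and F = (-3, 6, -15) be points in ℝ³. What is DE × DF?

(-95, -342, -328)

DE = (-8, -16, 19)
DF = (-18, 5, 0)
i: (-16)·0 - 19·5 = 0 - 95 = -95
j: 19·(-18) - (-8)·0 = -342 - 0 = -342
k: (-8)·5 - (-16)·(-18) = -40 - 288 = -328
DE × DF = (-95, -342, -328)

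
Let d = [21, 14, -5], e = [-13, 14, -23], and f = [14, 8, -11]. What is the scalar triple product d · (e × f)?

-4380

e × f:
i: 14·(-11) - (-23)·8 = -154 - (-184) = 30
j: (-23)·14 - (-13)·(-11) = -322 - 143 = -465
k: (-13)·8 - 14·14 = -104 - 196 = -300
e × f = (30, -465, -300)
d · (e × f) = 21·30 + 14·(-465) + (-5)·(-300) = 630 - 6510 + 1500 = -4380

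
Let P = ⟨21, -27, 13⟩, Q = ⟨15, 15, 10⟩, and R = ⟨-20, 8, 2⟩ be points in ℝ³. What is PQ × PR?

PQ = (-6, 42, -3)
PR = (-41, 35, -11)
i: 42·(-11) - (-3)·35 = -462 - (-105) = -357
j: (-3)·(-41) - (-6)·(-11) = 123 - 66 = 57
k: (-6)·35 - 42·(-41) = -210 - (-1722) = 1512
PQ × PR = (-357, 57, 1512)

(-357, 57, 1512)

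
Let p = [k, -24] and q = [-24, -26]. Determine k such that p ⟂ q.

p · q = k·(-24) + (-24)·(-26) = 624 - 24k
Set equal to 0: -24k = -624, so k = 26.

26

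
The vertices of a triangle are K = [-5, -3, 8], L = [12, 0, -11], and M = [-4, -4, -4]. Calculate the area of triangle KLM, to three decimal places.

KL = (17, 3, -19),  KM = (1, -1, -12)
i: 3·(-12) - (-19)·(-1) = -36 - 19 = -55
j: (-19)·1 - 17·(-12) = -19 - (-204) = 185
k: 17·(-1) - 3·1 = -17 - 3 = -20
KL × KM = (-55, 185, -20)
|KL × KM| = √37650 ≈ 194.0361
area = ½ · 194.0361 ≈ 97.018

97.018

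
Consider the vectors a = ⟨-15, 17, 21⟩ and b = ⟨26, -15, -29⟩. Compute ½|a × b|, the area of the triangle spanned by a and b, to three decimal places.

i: 17·(-29) - 21·(-15) = -493 - (-315) = -178
j: 21·26 - (-15)·(-29) = 546 - 435 = 111
k: (-15)·(-15) - 17·26 = 225 - 442 = -217
a × b = (-178, 111, -217)
|a × b| = √((-178)² + 111² + (-217)²) = √91094 ≈ 301.8178
area = ½ · 301.8178 ≈ 150.909

150.909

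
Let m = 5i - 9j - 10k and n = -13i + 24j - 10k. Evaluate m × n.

i: (-9)·(-10) - (-10)·24 = 90 - (-240) = 330
j: (-10)·(-13) - 5·(-10) = 130 - (-50) = 180
k: 5·24 - (-9)·(-13) = 120 - 117 = 3
m × n = (330, 180, 3)

(330, 180, 3)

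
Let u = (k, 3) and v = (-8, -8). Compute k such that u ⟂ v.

u · v = k·(-8) + 3·(-8) = -24 - 8k
Set equal to 0: -8k = 24, so k = -3.

-3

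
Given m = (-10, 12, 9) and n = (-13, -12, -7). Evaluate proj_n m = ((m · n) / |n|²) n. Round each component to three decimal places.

m · n = (-10)·(-13) + 12·(-12) + 9·(-7) = 130 - 144 - 63 = -77
|n|² = 169 + 144 + 49 = 362
proj_n m = (-77/362) · (-13, -12, -7) ≈ (2.765, 2.552, 1.489)

(2.765, 2.552, 1.489)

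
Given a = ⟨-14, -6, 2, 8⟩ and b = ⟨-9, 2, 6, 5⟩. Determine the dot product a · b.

166

a · b = (-14)·(-9) + (-6)·2 + 2·6 + 8·5 = 126 - 12 + 12 + 40 = 166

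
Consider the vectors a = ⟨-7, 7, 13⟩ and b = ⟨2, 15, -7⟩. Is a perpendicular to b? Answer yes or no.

a · b = (-7)·2 + 7·15 + 13·(-7) = -14 + 105 - 91 = 0
Zero, so the vectors are orthogonal.

yes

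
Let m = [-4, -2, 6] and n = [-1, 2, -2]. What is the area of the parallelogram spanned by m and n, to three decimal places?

i: (-2)·(-2) - 6·2 = 4 - 12 = -8
j: 6·(-1) - (-4)·(-2) = -6 - 8 = -14
k: (-4)·2 - (-2)·(-1) = -8 - 2 = -10
m × n = (-8, -14, -10)
|m × n| = √((-8)² + (-14)² + (-10)²) = √360 ≈ 18.9737

18.974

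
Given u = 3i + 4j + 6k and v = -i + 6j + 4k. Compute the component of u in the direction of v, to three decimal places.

6.181

u · v = 3·(-1) + 4·6 + 6·4 = -3 + 24 + 24 = 45
|v| = √(1 + 36 + 16) = √53 ≈ 7.2801
comp_v u = 45 / √53 ≈ 6.181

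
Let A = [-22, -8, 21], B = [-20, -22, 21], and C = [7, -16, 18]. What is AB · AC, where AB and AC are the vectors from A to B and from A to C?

AB = B − A = (2, -14, 0)
AC = C − A = (29, -8, -3)
AB · AC = 2·29 + (-14)·(-8) + 0·(-3) = 58 + 112 + 0 = 170

170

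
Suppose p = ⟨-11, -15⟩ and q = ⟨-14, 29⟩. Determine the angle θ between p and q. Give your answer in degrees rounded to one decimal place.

p · q = (-11)·(-14) + (-15)·29 = 154 - 435 = -281
|p|² = 121 + 225 = 346,  |p| = √346 ≈ 18.601075
|q|² = 196 + 841 = 1037,  |q| = √1037 ≈ 32.202484
cos θ = -281 / (18.601075 · 32.202484) ≈ -0.46911
θ = arccos(-0.46911) ≈ 118.0°

118.0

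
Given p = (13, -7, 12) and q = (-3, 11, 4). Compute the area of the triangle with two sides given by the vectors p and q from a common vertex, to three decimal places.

i: (-7)·4 - 12·11 = -28 - 132 = -160
j: 12·(-3) - 13·4 = -36 - 52 = -88
k: 13·11 - (-7)·(-3) = 143 - 21 = 122
p × q = (-160, -88, 122)
|p × q| = √((-160)² + (-88)² + 122²) = √48228 ≈ 219.6087
area = ½ · 219.6087 ≈ 109.804

109.804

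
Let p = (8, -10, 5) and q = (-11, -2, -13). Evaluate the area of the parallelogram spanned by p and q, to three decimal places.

i: (-10)·(-13) - 5·(-2) = 130 - (-10) = 140
j: 5·(-11) - 8·(-13) = -55 - (-104) = 49
k: 8·(-2) - (-10)·(-11) = -16 - 110 = -126
p × q = (140, 49, -126)
|p × q| = √(140² + 49² + (-126)²) = √37877 ≈ 194.6201

194.620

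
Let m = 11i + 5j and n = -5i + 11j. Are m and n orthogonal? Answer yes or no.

m · n = 11·(-5) + 5·11 = -55 + 55 = 0
Zero, so the vectors are orthogonal.

yes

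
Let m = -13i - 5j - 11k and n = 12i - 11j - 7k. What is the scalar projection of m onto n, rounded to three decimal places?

m · n = (-13)·12 + (-5)·(-11) + (-11)·(-7) = -156 + 55 + 77 = -24
|n| = √(144 + 121 + 49) = √314 ≈ 17.7200
comp_n m = -24 / √314 ≈ -1.354

-1.354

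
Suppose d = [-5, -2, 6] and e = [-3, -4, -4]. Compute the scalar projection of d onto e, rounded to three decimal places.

d · e = (-5)·(-3) + (-2)·(-4) + 6·(-4) = 15 + 8 - 24 = -1
|e| = √(9 + 16 + 16) = √41 ≈ 6.4031
comp_e d = -1 / √41 ≈ -0.156

-0.156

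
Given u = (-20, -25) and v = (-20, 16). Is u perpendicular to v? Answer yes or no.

yes

u · v = (-20)·(-20) + (-25)·16 = 400 - 400 = 0
Zero, so the vectors are orthogonal.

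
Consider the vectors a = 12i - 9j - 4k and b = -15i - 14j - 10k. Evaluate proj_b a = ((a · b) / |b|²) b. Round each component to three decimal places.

(0.403, 0.376, 0.269)

a · b = 12·(-15) + (-9)·(-14) + (-4)·(-10) = -180 + 126 + 40 = -14
|b|² = 225 + 196 + 100 = 521
proj_b a = (-14/521) · (-15, -14, -10) ≈ (0.403, 0.376, 0.269)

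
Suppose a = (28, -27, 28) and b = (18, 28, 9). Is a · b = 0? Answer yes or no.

yes

a · b = 28·18 + (-27)·28 + 28·9 = 504 - 756 + 252 = 0
Zero, so the vectors are orthogonal.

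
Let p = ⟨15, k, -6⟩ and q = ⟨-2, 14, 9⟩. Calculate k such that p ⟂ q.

p · q = 15·(-2) + k·14 + (-6)·9 = -84 + 14k
Set equal to 0: 14k = 84, so k = 6.

6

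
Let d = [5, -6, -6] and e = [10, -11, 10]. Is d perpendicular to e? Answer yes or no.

d · e = 5·10 + (-6)·(-11) + (-6)·10 = 50 + 66 - 60 = 56
Nonzero, so the vectors are not orthogonal.

no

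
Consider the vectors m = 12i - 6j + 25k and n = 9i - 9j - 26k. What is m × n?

i: (-6)·(-26) - 25·(-9) = 156 - (-225) = 381
j: 25·9 - 12·(-26) = 225 - (-312) = 537
k: 12·(-9) - (-6)·9 = -108 - (-54) = -54
m × n = (381, 537, -54)

(381, 537, -54)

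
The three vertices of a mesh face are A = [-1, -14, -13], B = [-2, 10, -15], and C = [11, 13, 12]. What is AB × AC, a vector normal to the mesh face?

AB = (-1, 24, -2)
AC = (12, 27, 25)
i: 24·25 - (-2)·27 = 600 - (-54) = 654
j: (-2)·12 - (-1)·25 = -24 - (-25) = 1
k: (-1)·27 - 24·12 = -27 - 288 = -315
AB × AC = (654, 1, -315)

(654, 1, -315)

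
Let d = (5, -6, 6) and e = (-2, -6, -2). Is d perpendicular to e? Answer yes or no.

d · e = 5·(-2) + (-6)·(-6) + 6·(-2) = -10 + 36 - 12 = 14
Nonzero, so the vectors are not orthogonal.

no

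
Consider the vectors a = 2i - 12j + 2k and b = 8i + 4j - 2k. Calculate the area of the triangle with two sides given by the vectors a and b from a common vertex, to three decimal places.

53.554

i: (-12)·(-2) - 2·4 = 24 - 8 = 16
j: 2·8 - 2·(-2) = 16 - (-4) = 20
k: 2·4 - (-12)·8 = 8 - (-96) = 104
a × b = (16, 20, 104)
|a × b| = √(16² + 20² + 104²) = √11472 ≈ 107.1074
area = ½ · 107.1074 ≈ 53.554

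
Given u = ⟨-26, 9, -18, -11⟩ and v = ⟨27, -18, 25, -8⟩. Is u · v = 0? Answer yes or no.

no

u · v = (-26)·27 + 9·(-18) + (-18)·25 + (-11)·(-8) = -702 - 162 - 450 + 88 = -1226
Nonzero, so the vectors are not orthogonal.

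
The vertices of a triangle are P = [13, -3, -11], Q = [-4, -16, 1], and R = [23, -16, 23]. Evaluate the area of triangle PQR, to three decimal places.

PQ = (-17, -13, 12),  PR = (10, -13, 34)
i: (-13)·34 - 12·(-13) = -442 - (-156) = -286
j: 12·10 - (-17)·34 = 120 - (-578) = 698
k: (-17)·(-13) - (-13)·10 = 221 - (-130) = 351
PQ × PR = (-286, 698, 351)
|PQ × PR| = √692201 ≈ 831.9862
area = ½ · 831.9862 ≈ 415.993

415.993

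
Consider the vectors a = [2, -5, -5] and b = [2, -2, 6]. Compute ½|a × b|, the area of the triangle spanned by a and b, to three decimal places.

i: (-5)·6 - (-5)·(-2) = -30 - 10 = -40
j: (-5)·2 - 2·6 = -10 - 12 = -22
k: 2·(-2) - (-5)·2 = -4 - (-10) = 6
a × b = (-40, -22, 6)
|a × b| = √((-40)² + (-22)² + 6²) = √2120 ≈ 46.0435
area = ½ · 46.0435 ≈ 23.022

23.022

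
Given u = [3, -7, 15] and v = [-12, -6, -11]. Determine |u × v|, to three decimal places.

244.749

i: (-7)·(-11) - 15·(-6) = 77 - (-90) = 167
j: 15·(-12) - 3·(-11) = -180 - (-33) = -147
k: 3·(-6) - (-7)·(-12) = -18 - 84 = -102
u × v = (167, -147, -102)
|u × v| = √(167² + (-147)² + (-102)²) = √59902 ≈ 244.7489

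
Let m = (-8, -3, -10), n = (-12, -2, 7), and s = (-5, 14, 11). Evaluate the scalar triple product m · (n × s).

n × s:
i: (-2)·11 - 7·14 = -22 - 98 = -120
j: 7·(-5) - (-12)·11 = -35 - (-132) = 97
k: (-12)·14 - (-2)·(-5) = -168 - 10 = -178
n × s = (-120, 97, -178)
m · (n × s) = (-8)·(-120) + (-3)·97 + (-10)·(-178) = 960 - 291 + 1780 = 2449

2449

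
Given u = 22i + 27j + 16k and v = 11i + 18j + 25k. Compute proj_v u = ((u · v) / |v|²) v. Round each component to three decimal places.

u · v = 22·11 + 27·18 + 16·25 = 242 + 486 + 400 = 1128
|v|² = 121 + 324 + 625 = 1070
proj_v u = (1128/1070) · (11, 18, 25) ≈ (11.596, 18.976, 26.355)

(11.596, 18.976, 26.355)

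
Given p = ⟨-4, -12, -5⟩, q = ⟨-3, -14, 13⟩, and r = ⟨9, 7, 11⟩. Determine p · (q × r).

-1345

q × r:
i: (-14)·11 - 13·7 = -154 - 91 = -245
j: 13·9 - (-3)·11 = 117 - (-33) = 150
k: (-3)·7 - (-14)·9 = -21 - (-126) = 105
q × r = (-245, 150, 105)
p · (q × r) = (-4)·(-245) + (-12)·150 + (-5)·105 = 980 - 1800 - 525 = -1345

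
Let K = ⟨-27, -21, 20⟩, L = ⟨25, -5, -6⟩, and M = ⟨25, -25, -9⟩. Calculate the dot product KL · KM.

3394

KL = L − K = (52, 16, -26)
KM = M − K = (52, -4, -29)
KL · KM = 52·52 + 16·(-4) + (-26)·(-29) = 2704 - 64 + 754 = 3394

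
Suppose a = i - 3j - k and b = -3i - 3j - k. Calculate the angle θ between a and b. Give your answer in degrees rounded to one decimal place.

61.0

a · b = 1·(-3) + (-3)·(-3) + (-1)·(-1) = -3 + 9 + 1 = 7
|a|² = 1 + 9 + 1 = 11,  |a| = √11 ≈ 3.316625
|b|² = 9 + 9 + 1 = 19,  |b| = √19 ≈ 4.358899
cos θ = 7 / (3.316625 · 4.358899) ≈ 0.48420
θ = arccos(0.48420) ≈ 61.0°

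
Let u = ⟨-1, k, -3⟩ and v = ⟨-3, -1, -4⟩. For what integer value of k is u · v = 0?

u · v = (-1)·(-3) + k·(-1) + (-3)·(-4) = 15 - 1k
Set equal to 0: -1k = -15, so k = 15.

15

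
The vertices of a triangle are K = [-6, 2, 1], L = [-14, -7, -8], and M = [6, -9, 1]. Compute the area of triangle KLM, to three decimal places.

KL = (-8, -9, -9),  KM = (12, -11, 0)
i: (-9)·0 - (-9)·(-11) = 0 - 99 = -99
j: (-9)·12 - (-8)·0 = -108 - 0 = -108
k: (-8)·(-11) - (-9)·12 = 88 - (-108) = 196
KL × KM = (-99, -108, 196)
|KL × KM| = √59881 ≈ 244.7059
area = ½ · 244.7059 ≈ 122.353

122.353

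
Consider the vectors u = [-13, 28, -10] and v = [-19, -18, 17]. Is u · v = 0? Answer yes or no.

no

u · v = (-13)·(-19) + 28·(-18) + (-10)·17 = 247 - 504 - 170 = -427
Nonzero, so the vectors are not orthogonal.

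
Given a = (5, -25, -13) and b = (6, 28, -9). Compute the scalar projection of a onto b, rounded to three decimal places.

-18.423

a · b = 5·6 + (-25)·28 + (-13)·(-9) = 30 - 700 + 117 = -553
|b| = √(36 + 784 + 81) = √901 ≈ 30.0167
comp_b a = -553 / √901 ≈ -18.423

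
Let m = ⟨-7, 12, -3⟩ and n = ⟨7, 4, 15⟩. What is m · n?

-46

m · n = (-7)·7 + 12·4 + (-3)·15 = -49 + 48 - 45 = -46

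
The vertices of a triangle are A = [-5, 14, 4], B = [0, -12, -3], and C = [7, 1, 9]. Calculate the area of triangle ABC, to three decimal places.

174.450

AB = (5, -26, -7),  AC = (12, -13, 5)
i: (-26)·5 - (-7)·(-13) = -130 - 91 = -221
j: (-7)·12 - 5·5 = -84 - 25 = -109
k: 5·(-13) - (-26)·12 = -65 - (-312) = 247
AB × AC = (-221, -109, 247)
|AB × AC| = √121731 ≈ 348.8997
area = ½ · 348.8997 ≈ 174.450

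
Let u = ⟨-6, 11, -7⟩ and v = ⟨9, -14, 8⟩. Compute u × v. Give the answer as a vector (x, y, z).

i: 11·8 - (-7)·(-14) = 88 - 98 = -10
j: (-7)·9 - (-6)·8 = -63 - (-48) = -15
k: (-6)·(-14) - 11·9 = 84 - 99 = -15
u × v = (-10, -15, -15)

(-10, -15, -15)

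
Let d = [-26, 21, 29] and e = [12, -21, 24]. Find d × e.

(1113, 972, 294)

i: 21·24 - 29·(-21) = 504 - (-609) = 1113
j: 29·12 - (-26)·24 = 348 - (-624) = 972
k: (-26)·(-21) - 21·12 = 546 - 252 = 294
d × e = (1113, 972, 294)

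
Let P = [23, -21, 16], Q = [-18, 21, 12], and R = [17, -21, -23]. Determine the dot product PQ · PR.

PQ = Q − P = (-41, 42, -4)
PR = R − P = (-6, 0, -39)
PQ · PR = (-41)·(-6) + 42·0 + (-4)·(-39) = 246 + 0 + 156 = 402

402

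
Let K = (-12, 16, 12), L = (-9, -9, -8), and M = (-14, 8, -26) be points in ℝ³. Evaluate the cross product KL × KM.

(790, 154, -74)

KL = (3, -25, -20)
KM = (-2, -8, -38)
i: (-25)·(-38) - (-20)·(-8) = 950 - 160 = 790
j: (-20)·(-2) - 3·(-38) = 40 - (-114) = 154
k: 3·(-8) - (-25)·(-2) = -24 - 50 = -74
KL × KM = (790, 154, -74)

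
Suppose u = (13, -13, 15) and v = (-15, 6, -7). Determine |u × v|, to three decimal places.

177.893

i: (-13)·(-7) - 15·6 = 91 - 90 = 1
j: 15·(-15) - 13·(-7) = -225 - (-91) = -134
k: 13·6 - (-13)·(-15) = 78 - 195 = -117
u × v = (1, -134, -117)
|u × v| = √(1² + (-134)² + (-117)²) = √31646 ≈ 177.8932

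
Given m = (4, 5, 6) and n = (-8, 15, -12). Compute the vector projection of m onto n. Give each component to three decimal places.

m · n = 4·(-8) + 5·15 + 6·(-12) = -32 + 75 - 72 = -29
|n|² = 64 + 225 + 144 = 433
proj_n m = (-29/433) · (-8, 15, -12) ≈ (0.536, -1.005, 0.804)

(0.536, -1.005, 0.804)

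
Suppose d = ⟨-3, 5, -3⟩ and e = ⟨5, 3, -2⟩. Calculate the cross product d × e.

i: 5·(-2) - (-3)·3 = -10 - (-9) = -1
j: (-3)·5 - (-3)·(-2) = -15 - 6 = -21
k: (-3)·3 - 5·5 = -9 - 25 = -34
d × e = (-1, -21, -34)

(-1, -21, -34)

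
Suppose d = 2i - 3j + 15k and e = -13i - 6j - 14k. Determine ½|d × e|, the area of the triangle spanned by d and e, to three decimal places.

109.446

i: (-3)·(-14) - 15·(-6) = 42 - (-90) = 132
j: 15·(-13) - 2·(-14) = -195 - (-28) = -167
k: 2·(-6) - (-3)·(-13) = -12 - 39 = -51
d × e = (132, -167, -51)
|d × e| = √(132² + (-167)² + (-51)²) = √47914 ≈ 218.8927
area = ½ · 218.8927 ≈ 109.446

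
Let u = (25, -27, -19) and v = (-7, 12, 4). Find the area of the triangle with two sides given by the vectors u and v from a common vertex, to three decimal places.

83.382

i: (-27)·4 - (-19)·12 = -108 - (-228) = 120
j: (-19)·(-7) - 25·4 = 133 - 100 = 33
k: 25·12 - (-27)·(-7) = 300 - 189 = 111
u × v = (120, 33, 111)
|u × v| = √(120² + 33² + 111²) = √27810 ≈ 166.7633
area = ½ · 166.7633 ≈ 83.382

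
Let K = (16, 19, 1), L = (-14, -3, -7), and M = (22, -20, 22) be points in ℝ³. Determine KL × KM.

KL = (-30, -22, -8)
KM = (6, -39, 21)
i: (-22)·21 - (-8)·(-39) = -462 - 312 = -774
j: (-8)·6 - (-30)·21 = -48 - (-630) = 582
k: (-30)·(-39) - (-22)·6 = 1170 - (-132) = 1302
KL × KM = (-774, 582, 1302)

(-774, 582, 1302)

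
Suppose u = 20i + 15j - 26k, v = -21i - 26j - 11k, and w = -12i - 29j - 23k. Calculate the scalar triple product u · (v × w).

v × w:
i: (-26)·(-23) - (-11)·(-29) = 598 - 319 = 279
j: (-11)·(-12) - (-21)·(-23) = 132 - 483 = -351
k: (-21)·(-29) - (-26)·(-12) = 609 - 312 = 297
v × w = (279, -351, 297)
u · (v × w) = 20·279 + 15·(-351) + (-26)·297 = 5580 - 5265 - 7722 = -7407

-7407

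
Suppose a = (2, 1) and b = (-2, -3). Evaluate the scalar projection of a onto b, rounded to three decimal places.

-1.941

a · b = 2·(-2) + 1·(-3) = -4 - 3 = -7
|b| = √(4 + 9) = √13 ≈ 3.6056
comp_b a = -7 / √13 ≈ -1.941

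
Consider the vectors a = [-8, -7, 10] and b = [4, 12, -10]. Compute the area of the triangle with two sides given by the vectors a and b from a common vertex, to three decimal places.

i: (-7)·(-10) - 10·12 = 70 - 120 = -50
j: 10·4 - (-8)·(-10) = 40 - 80 = -40
k: (-8)·12 - (-7)·4 = -96 - (-28) = -68
a × b = (-50, -40, -68)
|a × b| = √((-50)² + (-40)² + (-68)²) = √8724 ≈ 93.4024
area = ½ · 93.4024 ≈ 46.701

46.701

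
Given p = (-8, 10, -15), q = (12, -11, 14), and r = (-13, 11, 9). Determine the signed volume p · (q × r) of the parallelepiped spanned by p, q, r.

-711

q × r:
i: (-11)·9 - 14·11 = -99 - 154 = -253
j: 14·(-13) - 12·9 = -182 - 108 = -290
k: 12·11 - (-11)·(-13) = 132 - 143 = -11
q × r = (-253, -290, -11)
p · (q × r) = (-8)·(-253) + 10·(-290) + (-15)·(-11) = 2024 - 2900 + 165 = -711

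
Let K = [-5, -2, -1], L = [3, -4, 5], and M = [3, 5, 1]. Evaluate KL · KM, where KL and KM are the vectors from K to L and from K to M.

62

KL = L − K = (8, -2, 6)
KM = M − K = (8, 7, 2)
KL · KM = 8·8 + (-2)·7 + 6·2 = 64 - 14 + 12 = 62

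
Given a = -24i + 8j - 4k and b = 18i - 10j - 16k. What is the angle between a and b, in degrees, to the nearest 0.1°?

a · b = (-24)·18 + 8·(-10) + (-4)·(-16) = -432 - 80 + 64 = -448
|a|² = 576 + 64 + 16 = 656,  |a| = √656 ≈ 25.612497
|b|² = 324 + 100 + 256 = 680,  |b| = √680 ≈ 26.076810
cos θ = -448 / (25.612497 · 26.076810) ≈ -0.67077
θ = arccos(-0.67077) ≈ 132.1°

132.1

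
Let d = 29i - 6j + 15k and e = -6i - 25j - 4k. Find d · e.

d · e = 29·(-6) + (-6)·(-25) + 15·(-4) = -174 + 150 - 60 = -84

-84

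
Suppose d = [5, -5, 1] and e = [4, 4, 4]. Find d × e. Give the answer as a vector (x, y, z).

i: (-5)·4 - 1·4 = -20 - 4 = -24
j: 1·4 - 5·4 = 4 - 20 = -16
k: 5·4 - (-5)·4 = 20 - (-20) = 40
d × e = (-24, -16, 40)

(-24, -16, 40)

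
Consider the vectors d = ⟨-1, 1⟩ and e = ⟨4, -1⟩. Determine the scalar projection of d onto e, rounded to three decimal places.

-1.213

d · e = (-1)·4 + 1·(-1) = -4 - 1 = -5
|e| = √(16 + 1) = √17 ≈ 4.1231
comp_e d = -5 / √17 ≈ -1.213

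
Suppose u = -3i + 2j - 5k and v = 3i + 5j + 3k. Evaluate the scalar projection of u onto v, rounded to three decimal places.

u · v = (-3)·3 + 2·5 + (-5)·3 = -9 + 10 - 15 = -14
|v| = √(9 + 25 + 9) = √43 ≈ 6.5574
comp_v u = -14 / √43 ≈ -2.135

-2.135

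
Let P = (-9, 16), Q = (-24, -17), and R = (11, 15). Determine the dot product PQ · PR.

PQ = Q − P = (-15, -33)
PR = R − P = (20, -1)
PQ · PR = (-15)·20 + (-33)·(-1) = -300 + 33 = -267

-267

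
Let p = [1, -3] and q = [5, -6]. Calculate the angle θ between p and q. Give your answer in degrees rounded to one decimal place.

21.4

p · q = 1·5 + (-3)·(-6) = 5 + 18 = 23
|p|² = 1 + 9 = 10,  |p| = √10 ≈ 3.162278
|q|² = 25 + 36 = 61,  |q| = √61 ≈ 7.810250
cos θ = 23 / (3.162278 · 7.810250) ≈ 0.93124
θ = arccos(0.93124) ≈ 21.4°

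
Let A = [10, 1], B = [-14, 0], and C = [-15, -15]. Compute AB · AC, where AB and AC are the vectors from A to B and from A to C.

AB = B − A = (-24, -1)
AC = C − A = (-25, -16)
AB · AC = (-24)·(-25) + (-1)·(-16) = 600 + 16 = 616

616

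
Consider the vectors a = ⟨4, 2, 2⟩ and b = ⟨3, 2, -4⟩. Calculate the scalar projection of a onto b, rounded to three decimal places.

1.486

a · b = 4·3 + 2·2 + 2·(-4) = 12 + 4 - 8 = 8
|b| = √(9 + 4 + 16) = √29 ≈ 5.3852
comp_b a = 8 / √29 ≈ 1.486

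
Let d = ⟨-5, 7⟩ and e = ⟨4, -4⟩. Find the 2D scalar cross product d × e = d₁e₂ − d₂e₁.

-8

(-5)·(-4) - 7·4 = 20 - 28 = -8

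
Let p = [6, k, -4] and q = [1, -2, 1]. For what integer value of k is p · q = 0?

p · q = 6·1 + k·(-2) + (-4)·1 = 2 - 2k
Set equal to 0: -2k = -2, so k = 1.

1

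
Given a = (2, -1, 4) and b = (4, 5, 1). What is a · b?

7

a · b = 2·4 + (-1)·5 + 4·1 = 8 - 5 + 4 = 7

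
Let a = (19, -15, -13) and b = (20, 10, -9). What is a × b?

i: (-15)·(-9) - (-13)·10 = 135 - (-130) = 265
j: (-13)·20 - 19·(-9) = -260 - (-171) = -89
k: 19·10 - (-15)·20 = 190 - (-300) = 490
a × b = (265, -89, 490)

(265, -89, 490)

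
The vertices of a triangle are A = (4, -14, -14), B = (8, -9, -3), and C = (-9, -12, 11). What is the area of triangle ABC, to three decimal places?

136.919

AB = (4, 5, 11),  AC = (-13, 2, 25)
i: 5·25 - 11·2 = 125 - 22 = 103
j: 11·(-13) - 4·25 = -143 - 100 = -243
k: 4·2 - 5·(-13) = 8 - (-65) = 73
AB × AC = (103, -243, 73)
|AB × AC| = √74987 ≈ 273.8375
area = ½ · 273.8375 ≈ 136.919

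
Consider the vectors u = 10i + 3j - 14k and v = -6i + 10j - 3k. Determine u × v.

i: 3·(-3) - (-14)·10 = -9 - (-140) = 131
j: (-14)·(-6) - 10·(-3) = 84 - (-30) = 114
k: 10·10 - 3·(-6) = 100 - (-18) = 118
u × v = (131, 114, 118)

(131, 114, 118)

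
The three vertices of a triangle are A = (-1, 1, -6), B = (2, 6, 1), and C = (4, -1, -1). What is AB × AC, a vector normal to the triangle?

AB = (3, 5, 7)
AC = (5, -2, 5)
i: 5·5 - 7·(-2) = 25 - (-14) = 39
j: 7·5 - 3·5 = 35 - 15 = 20
k: 3·(-2) - 5·5 = -6 - 25 = -31
AB × AC = (39, 20, -31)

(39, 20, -31)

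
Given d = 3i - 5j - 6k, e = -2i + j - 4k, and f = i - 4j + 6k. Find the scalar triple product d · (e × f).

-112

e × f:
i: 1·6 - (-4)·(-4) = 6 - 16 = -10
j: (-4)·1 - (-2)·6 = -4 - (-12) = 8
k: (-2)·(-4) - 1·1 = 8 - 1 = 7
e × f = (-10, 8, 7)
d · (e × f) = 3·(-10) + (-5)·8 + (-6)·7 = -30 - 40 - 42 = -112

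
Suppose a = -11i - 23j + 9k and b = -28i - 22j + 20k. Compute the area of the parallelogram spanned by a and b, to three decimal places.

i: (-23)·20 - 9·(-22) = -460 - (-198) = -262
j: 9·(-28) - (-11)·20 = -252 - (-220) = -32
k: (-11)·(-22) - (-23)·(-28) = 242 - 644 = -402
a × b = (-262, -32, -402)
|a × b| = √((-262)² + (-32)² + (-402)²) = √231272 ≈ 480.9075

480.907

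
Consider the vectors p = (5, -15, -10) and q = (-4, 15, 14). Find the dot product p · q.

p · q = 5·(-4) + (-15)·15 + (-10)·14 = -20 - 225 - 140 = -385

-385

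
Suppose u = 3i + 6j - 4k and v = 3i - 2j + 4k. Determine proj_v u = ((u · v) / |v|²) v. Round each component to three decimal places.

(-1.966, 1.310, -2.621)

u · v = 3·3 + 6·(-2) + (-4)·4 = 9 - 12 - 16 = -19
|v|² = 9 + 4 + 16 = 29
proj_v u = (-19/29) · (3, -2, 4) ≈ (-1.966, 1.310, -2.621)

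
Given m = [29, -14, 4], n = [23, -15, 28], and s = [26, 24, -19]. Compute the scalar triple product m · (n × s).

n × s:
i: (-15)·(-19) - 28·24 = 285 - 672 = -387
j: 28·26 - 23·(-19) = 728 - (-437) = 1165
k: 23·24 - (-15)·26 = 552 - (-390) = 942
n × s = (-387, 1165, 942)
m · (n × s) = 29·(-387) + (-14)·1165 + 4·942 = -11223 - 16310 + 3768 = -23765

-23765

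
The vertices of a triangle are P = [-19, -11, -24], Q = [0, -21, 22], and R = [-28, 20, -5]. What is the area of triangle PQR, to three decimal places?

930.199

PQ = (19, -10, 46),  PR = (-9, 31, 19)
i: (-10)·19 - 46·31 = -190 - 1426 = -1616
j: 46·(-9) - 19·19 = -414 - 361 = -775
k: 19·31 - (-10)·(-9) = 589 - 90 = 499
PQ × PR = (-1616, -775, 499)
|PQ × PR| = √3461082 ≈ 1860.3983
area = ½ · 1860.3983 ≈ 930.199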